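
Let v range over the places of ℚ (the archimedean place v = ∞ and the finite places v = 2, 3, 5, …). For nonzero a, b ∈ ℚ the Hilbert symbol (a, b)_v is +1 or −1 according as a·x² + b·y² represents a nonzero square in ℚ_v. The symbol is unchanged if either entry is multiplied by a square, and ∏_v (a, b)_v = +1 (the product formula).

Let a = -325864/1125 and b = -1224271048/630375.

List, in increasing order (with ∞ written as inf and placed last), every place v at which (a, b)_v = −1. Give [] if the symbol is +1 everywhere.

[7, inf]

(a, b) ≡ (-770, -30030) mod (ℚ^×)²; places V = {2, 3, 5, 7, 11, 13, 17, 23, 41, ∞}.
(a,b)_5: α=-3, u≡4; β=-3, v≡4 (mod 5); (4|5)=+1, (4|5)=+1; sign (−1)^0·+1^-3·+1^-3 = +1.
(a,b)_2: α=3, β=3; u≡7, v≡1 (mod 8); ε(u)ε(v)=1·0, αω(v)=3·0, βω(u)=3·0; sum ≡ 0  ⇒  +1.
(a,b)_∞: sgn(-770)=−, sgn(-30030)=−, so -1.
(a,b)_23: α=2, u≡9; β=2, v≡16 (mod 23); (9|23)=+1, (16|23)=+1; sign (−1)^0·+1^2·+1^2 = +1.
(a,b)_17: α=0, u≡3; β=2, v≡1 (mod 17); (3|17)=-1, (1|17)=+1; sign (−1)^0·-1^2·+1^0 = +1.
(a,b)_41: α=0, u≡23; β=-2, v≡31 (mod 41); (23|41)=+1, (31|41)=+1; sign (−1)^0·+1^-2·+1^0 = +1.
(a,b)_11: α=1, u≡7; β=1, v≡3 (mod 11); (7|11)=-1, (3|11)=+1; sign (−1)^1·-1^1·+1^1 = +1.
(a,b)_13: α=0, u≡1; β=1, v≡12 (mod 13); (1|13)=+1, (12|13)=+1; sign (−1)^0·+1^1·+1^0 = +1.
(a,b)_7: α=1, u≡1; β=1, v≡1 (mod 7); (1|7)=+1, (1|7)=+1; sign (−1)^1·+1^1·+1^1 = -1.
(a,b)_3: α=-2, u≡1; β=-1, v≡1 (mod 3); (1|3)=+1, (1|3)=+1; sign (−1)^0·+1^-1·+1^-2 = +1.
Ram(-770, -30030) = {7, ∞}; no ℚ_7-point on the conic.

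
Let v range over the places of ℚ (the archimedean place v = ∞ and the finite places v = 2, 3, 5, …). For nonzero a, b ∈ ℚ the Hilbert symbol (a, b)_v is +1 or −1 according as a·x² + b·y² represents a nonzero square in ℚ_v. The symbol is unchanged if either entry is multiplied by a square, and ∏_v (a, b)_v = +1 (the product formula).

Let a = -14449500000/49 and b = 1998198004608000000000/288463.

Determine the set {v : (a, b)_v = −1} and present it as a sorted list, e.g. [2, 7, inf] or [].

(a, b) ≡ (-38, 1365) mod (ℚ^×)²; places V = {2, 3, 5, 7, 13, 19, 29, ∞}.
(a,b)_2: α=5, β=16; u≡5, v≡5 (mod 8); ε(u)ε(v)=0·0, αω(v)=5·1, βω(u)=16·1; sum ≡ 1  ⇒  -1.
(a,b)_∞: sgn(-38)=−, sgn(1365)=+, so +1.
(a,b)_3: α=2, u≡1; β=9, v≡2 (mod 3); (1|3)=+1, (2|3)=-1; sign (−1)^0·+1^9·-1^2 = +1.
(a,b)_19: α=1, u≡9; β=2, v≡7 (mod 19); (9|19)=+1, (7|19)=+1; sign (−1)^0·+1^2·+1^1 = +1.
(a,b)_13: α=2, u≡9; β=3, v≡12 (mod 13); (9|13)=+1, (12|13)=+1; sign (−1)^0·+1^3·+1^2 = +1.
(a,b)_7: α=-2, u≡2; β=-3, v≡6 (mod 7); (2|7)=+1, (6|7)=-1; sign (−1)^0·+1^-3·-1^-2 = +1.
(a,b)_29: α=0, u≡28; β=-2, v≡27 (mod 29); (28|29)=+1, (27|29)=-1; sign (−1)^0·+1^-2·-1^0 = +1.
(a,b)_5: α=6, u≡3; β=9, v≡2 (mod 5); (3|5)=-1, (2|5)=-1; sign (−1)^0·-1^9·-1^6 = -1.
|Ram(-38, 1365)| = 2, even; anisotropic at {2, 5}.

[2, 5]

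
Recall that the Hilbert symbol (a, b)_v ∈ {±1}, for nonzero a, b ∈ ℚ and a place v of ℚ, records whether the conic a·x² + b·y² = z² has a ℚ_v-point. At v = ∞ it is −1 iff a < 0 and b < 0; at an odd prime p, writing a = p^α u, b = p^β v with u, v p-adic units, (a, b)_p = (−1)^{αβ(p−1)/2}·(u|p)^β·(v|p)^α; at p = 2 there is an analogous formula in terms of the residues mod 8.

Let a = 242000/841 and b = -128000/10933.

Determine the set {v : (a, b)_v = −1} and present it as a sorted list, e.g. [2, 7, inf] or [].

[5, 13]

(a, b) ≡ (5, -65) mod (ℚ^×)²; places V = {2, 5, 11, 13, 29, ∞}.
(a,b)_2: α=4, β=10; u≡5, v≡7 (mod 8); ε(u)ε(v)=0·1, αω(v)=4·0, βω(u)=10·1; sum ≡ 0  ⇒  +1.
(a,b)_5: α=3, u≡1; β=3, v≡2 (mod 5); (1|5)=+1, (2|5)=-1; sign (−1)^0·+1^3·-1^3 = -1.
(a,b)_29: α=-2, u≡24; β=-2, v≡25 (mod 29); (24|29)=+1, (25|29)=+1; sign (−1)^0·+1^-2·+1^-2 = +1.
(a,b)_11: α=2, u≡4; β=0, v≡4 (mod 11); (4|11)=+1, (4|11)=+1; sign (−1)^0·+1^0·+1^2 = +1.
(a,b)_13: α=0, u≡2; β=-1, v≡7 (mod 13); (2|13)=-1, (7|13)=-1; sign (−1)^0·-1^-1·-1^0 = -1.
(a,b)_∞: sgn(5)=+, sgn(-65)=−, so +1.
(5, -65 / ℚ) ramifies at {5, 13}: a division algebra.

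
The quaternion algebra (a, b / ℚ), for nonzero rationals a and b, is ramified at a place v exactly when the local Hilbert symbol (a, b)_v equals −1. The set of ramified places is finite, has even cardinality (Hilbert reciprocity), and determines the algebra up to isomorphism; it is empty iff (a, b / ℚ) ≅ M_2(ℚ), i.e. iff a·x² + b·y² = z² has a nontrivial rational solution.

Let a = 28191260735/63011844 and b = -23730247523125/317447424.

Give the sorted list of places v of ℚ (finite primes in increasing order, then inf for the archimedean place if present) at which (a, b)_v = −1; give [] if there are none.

[2, 3, 5, 11]

(a, b) ≡ (935, -273) mod (ℚ^×)²; places V = {2, 3, 5, 7, 11, 13, 17, 19, ∞}.
(a,b)_19: α=2, u≡4; β=0, v≡13 (mod 19); (4|19)=+1, (13|19)=-1; sign (−1)^0·+1^0·-1^2 = +1.
(a,b)_7: α=-4, u≡1; β=-1, v≡3 (mod 7); (1|7)=+1, (3|7)=-1; sign (−1)^0·+1^-1·-1^-4 = +1.
(a,b)_∞: sgn(935)=+, sgn(-273)=−, so +1.
(a,b)_3: α=-8, u≡2; β=-11, v≡2 (mod 3); (2|3)=-1, (2|3)=-1; sign (−1)^0·-1^-11·-1^-8 = -1.
(a,b)_5: α=1, u≡3; β=4, v≡2 (mod 5); (3|5)=-1, (2|5)=-1; sign (−1)^0·-1^4·-1^1 = -1.
(a,b)_2: α=-2, β=-8; u≡7, v≡7 (mod 8); ε(u)ε(v)=1·1, αω(v)=-2·0, βω(u)=-8·0; sum ≡ 1  ⇒  -1.
(a,b)_17: α=5, u≡16; β=6, v≡16 (mod 17); (16|17)=+1, (16|17)=+1; sign (−1)^0·+1^6·+1^5 = +1.
(a,b)_11: α=1, u≡2; β=2, v≡8 (mod 11); (2|11)=-1, (8|11)=-1; sign (−1)^0·-1^2·-1^1 = -1.
(a,b)_13: α=0, u≡12; β=1, v≡6 (mod 13); (12|13)=+1, (6|13)=-1; sign (−1)^0·+1^1·-1^0 = +1.
Ram(935, -273) = {2, 3, 5, 11}; no ℚ_2-point on the conic.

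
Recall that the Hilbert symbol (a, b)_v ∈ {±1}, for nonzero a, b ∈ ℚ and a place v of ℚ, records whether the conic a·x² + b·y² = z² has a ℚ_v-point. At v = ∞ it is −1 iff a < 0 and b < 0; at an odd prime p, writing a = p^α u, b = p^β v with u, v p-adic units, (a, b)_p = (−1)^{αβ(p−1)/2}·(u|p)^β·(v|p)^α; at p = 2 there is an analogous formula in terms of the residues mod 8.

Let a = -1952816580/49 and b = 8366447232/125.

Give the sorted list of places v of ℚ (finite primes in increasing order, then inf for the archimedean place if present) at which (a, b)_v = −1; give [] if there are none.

[3, 5, 13, 19]

Mod squares: a ≡ -3705, b ≡ 7410. Check v ∈ {∞, 2, 3, 5, 7, 11, 13, 19}.
v=11: a=11^4·(≡10), b=11^2·(≡10) mod 11; (10|11)=-1, (10|11)=-1; (−1)^{4·2·5}·(-1)^2·(-1)^4 = +1.
v=19: a=19^1·(≡10), b=19^1·(≡14) mod 19; (10|19)=-1, (14|19)=-1; (−1)^{1·1·9}·(-1)^1·(-1)^1 = -1.
v=∞: -3705 < 0 and 7410 > 0  ⇒  (a,b)_∞ = +1.
v=3: a=3^3·(≡1), b=3^7·(≡1) mod 3; (1|3)=+1, (1|3)=+1; (−1)^{3·7·1}·(+1)^7·(+1)^3 = -1.
v=7: a=7^-2·(≡6), b=7^0·(≡4) mod 7; (6|7)=-1, (4|7)=+1; (−1)^{-2·0·3}·(-1)^0·(+1)^-2 = +1.
v=13: a=13^1·(≡3), b=13^1·(≡8) mod 13; (3|13)=+1, (8|13)=-1; (−1)^{1·1·6}·(+1)^1·(-1)^1 = -1.
v=2: v_2(a)=2, v_2(b)=7; units ≡ 7, 1 (mod 8); ε·ε+αω+βω = 1·0+2·0+7·0 ≡ 0  ⇒  (a,b)_2 = +1.
v=5: a=5^1·(≡1), b=5^-3·(≡2) mod 5; (1|5)=+1, (2|5)=-1; (−1)^{1·-3·2}·(+1)^-3·(-1)^1 = -1.
Ram(-3705, 7410) = {3, 5, 13, 19}; no ℚ_3-point on the conic.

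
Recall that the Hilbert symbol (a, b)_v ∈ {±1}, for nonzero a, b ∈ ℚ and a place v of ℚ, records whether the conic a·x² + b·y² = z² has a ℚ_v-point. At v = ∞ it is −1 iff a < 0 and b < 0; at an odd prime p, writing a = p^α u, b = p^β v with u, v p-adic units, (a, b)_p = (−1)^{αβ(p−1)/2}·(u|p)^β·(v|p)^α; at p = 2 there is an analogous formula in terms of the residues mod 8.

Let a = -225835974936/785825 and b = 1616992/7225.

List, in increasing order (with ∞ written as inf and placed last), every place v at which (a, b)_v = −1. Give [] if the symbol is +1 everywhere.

[13, 17]

Mod squares: a ≡ -579462, b ≡ 598. Check v ∈ {∞, 2, 3, 5, 11, 13, 17, 19, 23, 43}.
v=2: v_2(a)=3, v_2(b)=5; units ≡ 5, 3 (mod 8); ε·ε+αω+βω = 0·1+3·1+5·1 ≡ 0  ⇒  (a,b)_2 = +1.
v=17: a=17^-1·(≡1), b=17^-2·(≡11) mod 17; (1|17)=+1, (11|17)=-1; (−1)^{-1·-2·8}·(+1)^-2·(-1)^-1 = -1.
v=∞: -579462 < 0 and 598 > 0  ⇒  (a,b)_∞ = +1.
v=19: a=19^1·(≡9), b=19^0·(≡7) mod 19; (9|19)=+1, (7|19)=+1; (−1)^{1·0·9}·(+1)^0·(+1)^1 = +1.
v=11: a=11^2·(≡7), b=11^0·(≡4) mod 11; (7|11)=-1, (4|11)=+1; (−1)^{2·0·5}·(-1)^0·(+1)^2 = +1.
v=43: a=43^-2·(≡1), b=43^0·(≡20) mod 43; (1|43)=+1, (20|43)=-1; (−1)^{-2·0·21}·(+1)^0·(-1)^-2 = +1.
v=13: a=13^3·(≡10), b=13^3·(≡6) mod 13; (10|13)=+1, (6|13)=-1; (−1)^{3·3·6}·(+1)^3·(-1)^3 = -1.
v=23: a=23^1·(≡14), b=23^1·(≡13) mod 23; (14|23)=-1, (13|23)=+1; (−1)^{1·1·11}·(-1)^1·(+1)^1 = +1.
v=3: a=3^5·(≡1), b=3^0·(≡1) mod 3; (1|3)=+1, (1|3)=+1; (−1)^{5·0·1}·(+1)^0·(+1)^5 = +1.
v=5: a=5^-2·(≡3), b=5^-2·(≡3) mod 5; (3|5)=-1, (3|5)=-1; (−1)^{-2·-2·2}·(-1)^-2·(-1)^-2 = +1.
(-579462, 598 / ℚ) ramifies at {13, 17}: a division algebra.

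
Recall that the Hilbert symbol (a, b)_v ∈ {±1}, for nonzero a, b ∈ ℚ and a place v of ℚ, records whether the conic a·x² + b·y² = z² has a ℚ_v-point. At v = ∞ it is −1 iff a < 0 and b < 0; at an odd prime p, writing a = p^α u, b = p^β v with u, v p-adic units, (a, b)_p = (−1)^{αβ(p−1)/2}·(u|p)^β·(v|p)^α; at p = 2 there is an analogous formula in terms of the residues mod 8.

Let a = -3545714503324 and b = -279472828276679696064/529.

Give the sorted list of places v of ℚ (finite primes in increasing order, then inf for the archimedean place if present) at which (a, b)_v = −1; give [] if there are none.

[3, 29, 31, inf]

(a, b) ≡ (-31, -11571) mod (ℚ^×)²; places V = {2, 3, 7, 17, 19, 23, 29, 31, ∞}.
(a,b)_2: α=2, β=6; u≡1, v≡5 (mod 8); ε(u)ε(v)=0·0, αω(v)=2·1, βω(u)=6·0; sum ≡ 0  ⇒  +1.
(a,b)_3: α=0, u≡2; β=5, v≡1 (mod 3); (2|3)=-1, (1|3)=+1; sign (−1)^0·-1^5·+1^0 = -1.
(a,b)_31: α=1, u≡11; β=2, v≡27 (mod 31); (11|31)=-1, (27|31)=-1; sign (−1)^0·-1^2·-1^1 = -1.
(a,b)_∞: sgn(-31)=−, sgn(-11571)=−, so -1.
(a,b)_23: α=0, u≡11; β=-2, v≡10 (mod 23); (11|23)=-1, (10|23)=-1; sign (−1)^0·-1^-2·-1^0 = +1.
(a,b)_19: α=0, u≡9; β=1, v≡3 (mod 19); (9|19)=+1, (3|19)=-1; sign (−1)^0·+1^1·-1^0 = +1.
(a,b)_7: α=6, u≡4; β=9, v≡5 (mod 7); (4|7)=+1, (5|7)=-1; sign (−1)^0·+1^9·-1^6 = +1.
(a,b)_17: α=2, u≡14; β=0, v≡12 (mod 17); (14|17)=-1, (12|17)=-1; sign (−1)^0·-1^0·-1^2 = +1.
(a,b)_29: α=2, u≡26; β=3, v≡7 (mod 29); (26|29)=-1, (7|29)=+1; sign (−1)^0·-1^3·+1^2 = -1.
Ram(-31, -11571) = {3, 29, 31, ∞}; no ℚ_3-point on the conic.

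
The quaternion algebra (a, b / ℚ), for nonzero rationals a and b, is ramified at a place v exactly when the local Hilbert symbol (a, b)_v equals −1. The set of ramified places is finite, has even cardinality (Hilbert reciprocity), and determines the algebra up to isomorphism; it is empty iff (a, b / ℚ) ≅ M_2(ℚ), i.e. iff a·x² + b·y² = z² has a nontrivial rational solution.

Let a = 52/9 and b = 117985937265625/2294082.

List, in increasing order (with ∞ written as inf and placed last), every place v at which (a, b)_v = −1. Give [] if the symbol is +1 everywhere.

[2, 5, 13, 19]

(a, b) ≡ (13, 4370) mod (ℚ^×)²; places V = {2, 3, 5, 7, 11, 13, 17, 19, 23, ∞}.
(a,b)_17: α=0, u≡2; β=-2, v≡15 (mod 17); (2|17)=+1, (15|17)=+1; sign (−1)^0·+1^-2·+1^0 = +1.
(a,b)_13: α=1, u≡12; β=4, v≡2 (mod 13); (12|13)=+1, (2|13)=-1; sign (−1)^0·+1^4·-1^1 = -1.
(a,b)_3: α=-2, u≡1; β=-4, v≡2 (mod 3); (1|3)=+1, (2|3)=-1; sign (−1)^0·+1^-4·-1^-2 = +1.
(a,b)_19: α=0, u≡10; β=1, v≡2 (mod 19); (10|19)=-1, (2|19)=-1; sign (−1)^0·-1^1·-1^0 = -1.
(a,b)_11: α=0, u≡7; β=2, v≡1 (mod 11); (7|11)=-1, (1|11)=+1; sign (−1)^0·-1^2·+1^0 = +1.
(a,b)_2: α=2, β=-1; u≡5, v≡1 (mod 8); ε(u)ε(v)=0·0, αω(v)=2·0, βω(u)=-1·1; sum ≡ 1  ⇒  -1.
(a,b)_∞: sgn(13)=+, sgn(4370)=+, so +1.
(a,b)_23: α=0, u≡16; β=1, v≡1 (mod 23); (16|23)=+1, (1|23)=+1; sign (−1)^0·+1^1·+1^0 = +1.
(a,b)_7: α=0, u≡5; β=-2, v≡1 (mod 7); (5|7)=-1, (1|7)=+1; sign (−1)^0·-1^-2·+1^0 = +1.
(a,b)_5: α=0, u≡3; β=7, v≡1 (mod 5); (3|5)=-1, (1|5)=+1; sign (−1)^0·-1^7·+1^0 = -1.
|Ram(13, 4370)| = 4, even; anisotropic at {2, 5, 13, 19}.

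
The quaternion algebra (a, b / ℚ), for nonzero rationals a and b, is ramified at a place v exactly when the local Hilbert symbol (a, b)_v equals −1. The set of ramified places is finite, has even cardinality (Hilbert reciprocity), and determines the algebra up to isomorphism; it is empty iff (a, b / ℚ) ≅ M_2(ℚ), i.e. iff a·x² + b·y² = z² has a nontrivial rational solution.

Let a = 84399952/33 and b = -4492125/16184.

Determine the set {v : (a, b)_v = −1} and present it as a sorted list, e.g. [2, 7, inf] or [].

(a, b) ≡ (429, -2310) mod (ℚ^×)²; places V = {2, 3, 5, 7, 11, 13, 17, ∞}.
(a,b)_3: α=-1, u≡2; β=3, v≡1 (mod 3); (2|3)=-1, (1|3)=+1; sign (−1)^1·-1^3·+1^-1 = +1.
(a,b)_11: α=-1, u≡7; β=3, v≡8 (mod 11); (7|11)=-1, (8|11)=-1; sign (−1)^1·-1^3·-1^-1 = -1.
(a,b)_2: α=4, β=-3; u≡5, v≡5 (mod 8); ε(u)ε(v)=0·0, αω(v)=4·1, βω(u)=-3·1; sum ≡ 1  ⇒  -1.
(a,b)_5: α=0, u≡4; β=3, v≡2 (mod 5); (4|5)=+1, (2|5)=-1; sign (−1)^0·+1^3·-1^0 = +1.
(a,b)_17: α=0, u≡16; β=-2, v≡8 (mod 17); (16|17)=+1, (8|17)=+1; sign (−1)^0·+1^-2·+1^0 = +1.
(a,b)_13: α=3, u≡2; β=0, v≡1 (mod 13); (2|13)=-1, (1|13)=+1; sign (−1)^0·-1^0·+1^3 = +1.
(a,b)_∞: sgn(429)=+, sgn(-2310)=−, so +1.
(a,b)_7: α=4, u≡1; β=-1, v≡3 (mod 7); (1|7)=+1, (3|7)=-1; sign (−1)^0·+1^-1·-1^4 = +1.
|Ram(429, -2310)| = 2, even; anisotropic at {2, 11}.

[2, 11]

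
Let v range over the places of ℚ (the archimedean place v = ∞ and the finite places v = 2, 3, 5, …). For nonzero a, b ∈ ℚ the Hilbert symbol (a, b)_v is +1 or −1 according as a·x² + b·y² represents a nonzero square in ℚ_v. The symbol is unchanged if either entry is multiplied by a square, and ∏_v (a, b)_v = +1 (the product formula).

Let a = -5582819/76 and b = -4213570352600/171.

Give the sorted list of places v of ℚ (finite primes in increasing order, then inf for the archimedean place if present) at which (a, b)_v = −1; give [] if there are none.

Mod squares: a ≡ -876641, b ≡ -316274. Check v ∈ {∞, 2, 3, 5, 7, 11, 19, 29, 37, 41, 43}.
v=7: a=7^0·(≡4), b=7^1·(≡3) mod 7; (4|7)=+1, (3|7)=-1; (−1)^{0·1·3}·(+1)^1·(-1)^0 = +1.
v=19: a=19^-1·(≡2), b=19^-1·(≡6) mod 19; (2|19)=-1, (6|19)=+1; (−1)^{-1·-1·9}·(-1)^-1·(+1)^-1 = +1.
v=43: a=43^1·(≡36), b=43^2·(≡26) mod 43; (36|43)=+1, (26|43)=-1; (−1)^{1·2·21}·(+1)^2·(-1)^1 = -1.
v=11: a=11^2·(≡5), b=11^0·(≡3) mod 11; (5|11)=+1, (3|11)=+1; (−1)^{2·0·5}·(+1)^0·(+1)^2 = +1.
v=5: a=5^0·(≡1), b=5^2·(≡1) mod 5; (1|5)=+1, (1|5)=+1; (−1)^{0·2·2}·(+1)^2·(+1)^0 = +1.
v=2: v_2(a)=-2, v_2(b)=3; units ≡ 7, 7 (mod 8); ε·ε+αω+βω = 1·1+-2·0+3·0 ≡ 1  ⇒  (a,b)_2 = -1.
v=∞: -876641 < 0 and -316274 < 0  ⇒  (a,b)_∞ = -1.
v=3: a=3^0·(≡1), b=3^-2·(≡1) mod 3; (1|3)=+1, (1|3)=+1; (−1)^{0·-2·1}·(+1)^-2·(+1)^0 = +1.
v=37: a=37^1·(≡18), b=37^2·(≡18) mod 37; (18|37)=-1, (18|37)=-1; (−1)^{1·2·18}·(-1)^2·(-1)^1 = -1.
v=29: a=29^1·(≡14), b=29^1·(≡19) mod 29; (14|29)=-1, (19|29)=-1; (−1)^{1·1·14}·(-1)^1·(-1)^1 = +1.
v=41: a=41^0·(≡9), b=41^1·(≡14) mod 41; (9|41)=+1, (14|41)=-1; (−1)^{0·1·20}·(+1)^1·(-1)^0 = +1.
Ram(-876641, -316274) = {2, 37, 43, ∞}; no ℚ_2-point on the conic.

[2, 37, 43, inf]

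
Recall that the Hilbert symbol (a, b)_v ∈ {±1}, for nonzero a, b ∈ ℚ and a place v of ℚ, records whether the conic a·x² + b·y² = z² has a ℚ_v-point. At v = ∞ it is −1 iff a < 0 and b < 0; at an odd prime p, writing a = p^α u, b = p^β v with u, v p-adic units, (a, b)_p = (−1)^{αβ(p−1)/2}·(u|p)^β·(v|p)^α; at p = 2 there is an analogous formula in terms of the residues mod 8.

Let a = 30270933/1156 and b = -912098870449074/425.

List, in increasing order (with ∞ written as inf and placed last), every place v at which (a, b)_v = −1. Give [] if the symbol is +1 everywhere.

[2, 3, 7, 11]

(a, b) ≡ (77, -1122) mod (ℚ^×)²; places V = {2, 3, 5, 7, 11, 17, 19, ∞}.
(a,b)_∞: sgn(77)=+, sgn(-1122)=−, so +1.
(a,b)_3: α=2, u≡2; β=3, v≡1 (mod 3); (2|3)=-1, (1|3)=+1; sign (−1)^0·-1^3·+1^2 = -1.
(a,b)_2: α=-2, β=1; u≡5, v≡7 (mod 8); ε(u)ε(v)=0·1, αω(v)=-2·0, βω(u)=1·1; sum ≡ 1  ⇒  -1.
(a,b)_11: α=3, u≡6; β=7, v≡7 (mod 11); (6|11)=-1, (7|11)=-1; sign (−1)^1·-1^7·-1^3 = -1.
(a,b)_5: α=0, u≡3; β=-2, v≡3 (mod 5); (3|5)=-1, (3|5)=-1; sign (−1)^0·-1^-2·-1^0 = +1.
(a,b)_19: α=2, u≡17; β=2, v≡14 (mod 19); (17|19)=+1, (14|19)=-1; sign (−1)^0·+1^2·-1^2 = +1.
(a,b)_7: α=1, u≡1; β=4, v≡5 (mod 7); (1|7)=+1, (5|7)=-1; sign (−1)^0·+1^4·-1^1 = -1.
(a,b)_17: α=-2, u≡9; β=-1, v≡16 (mod 17); (9|17)=+1, (16|17)=+1; sign (−1)^0·+1^-1·+1^-2 = +1.
Ram(77, -1122) = {2, 3, 7, 11}; no ℚ_2-point on the conic.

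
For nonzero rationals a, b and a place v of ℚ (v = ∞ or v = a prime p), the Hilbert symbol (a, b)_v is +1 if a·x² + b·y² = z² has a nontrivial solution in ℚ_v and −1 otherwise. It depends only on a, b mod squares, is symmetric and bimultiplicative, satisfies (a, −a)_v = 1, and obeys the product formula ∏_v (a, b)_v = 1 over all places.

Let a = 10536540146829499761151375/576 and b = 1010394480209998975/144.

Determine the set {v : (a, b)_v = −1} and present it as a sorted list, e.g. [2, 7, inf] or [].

Mod squares: a ≡ 18655, b ≡ 559. Check v ∈ {∞, 2, 3, 5, 7, 13, 41, 43, 53}.
v=3: a=3^-2·(≡1), b=3^-2·(≡1) mod 3; (1|3)=+1, (1|3)=+1; (−1)^{-2·-2·1}·(+1)^-2·(+1)^-2 = +1.
v=∞: 18655 > 0 and 559 > 0  ⇒  (a,b)_∞ = +1.
v=2: v_2(a)=-6, v_2(b)=-4; units ≡ 7, 7 (mod 8); ε·ε+αω+βω = 1·1+-6·0+-4·0 ≡ 1  ⇒  (a,b)_2 = -1.
v=7: a=7^3·(≡6), b=7^2·(≡5) mod 7; (6|7)=-1, (5|7)=-1; (−1)^{3·2·3}·(-1)^2·(-1)^3 = -1.
v=43: a=43^4·(≡38), b=43^3·(≡4) mod 43; (38|43)=+1, (4|43)=+1; (−1)^{4·3·21}·(+1)^3·(+1)^4 = +1.
v=41: a=41^3·(≡9), b=41^2·(≡24) mod 41; (9|41)=+1, (24|41)=-1; (−1)^{3·2·20}·(+1)^2·(-1)^3 = -1.
v=13: a=13^5·(≡5), b=13^3·(≡1) mod 13; (5|13)=-1, (1|13)=+1; (−1)^{5·3·6}·(-1)^3·(+1)^5 = -1.
v=5: a=5^3·(≡1), b=5^2·(≡1) mod 5; (1|5)=+1, (1|5)=+1; (−1)^{3·2·2}·(+1)^2·(+1)^3 = +1.
v=53: a=53^2·(≡6), b=53^2·(≡1) mod 53; (6|53)=+1, (1|53)=+1; (−1)^{2·2·26}·(+1)^2·(+1)^2 = +1.
Ram(18655, 559) = {2, 7, 13, 41}; no ℚ_2-point on the conic.

[2, 7, 13, 41]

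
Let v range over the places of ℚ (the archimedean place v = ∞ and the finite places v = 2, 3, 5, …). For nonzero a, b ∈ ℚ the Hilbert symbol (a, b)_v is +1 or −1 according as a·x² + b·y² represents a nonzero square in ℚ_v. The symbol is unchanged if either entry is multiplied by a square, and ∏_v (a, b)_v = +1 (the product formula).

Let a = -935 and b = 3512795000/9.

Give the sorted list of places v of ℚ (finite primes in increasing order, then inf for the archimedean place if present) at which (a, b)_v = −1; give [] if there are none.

[5, 17]

(a, b) ≡ (-935, 4862) mod (ℚ^×)²; places V = {2, 3, 5, 11, 13, 17, ∞}.
(a,b)_3: α=0, u≡1; β=-2, v≡2 (mod 3); (1|3)=+1, (2|3)=-1; sign (−1)^0·+1^-2·-1^0 = +1.
(a,b)_∞: sgn(-935)=−, sgn(4862)=+, so +1.
(a,b)_17: α=1, u≡13; β=3, v≡11 (mod 17); (13|17)=+1, (11|17)=-1; sign (−1)^0·+1^3·-1^1 = -1.
(a,b)_13: α=0, u≡1; β=1, v≡9 (mod 13); (1|13)=+1, (9|13)=+1; sign (−1)^0·+1^1·+1^0 = +1.
(a,b)_2: α=0, β=3; u≡1, v≡7 (mod 8); ε(u)ε(v)=0·1, αω(v)=0·0, βω(u)=3·0; sum ≡ 0  ⇒  +1.
(a,b)_11: α=1, u≡3; β=1, v≡2 (mod 11); (3|11)=+1, (2|11)=-1; sign (−1)^1·+1^1·-1^1 = +1.
(a,b)_5: α=1, u≡3; β=4, v≡3 (mod 5); (3|5)=-1, (3|5)=-1; sign (−1)^0·-1^4·-1^1 = -1.
|Ram(-935, 4862)| = 2, even; anisotropic at {5, 17}.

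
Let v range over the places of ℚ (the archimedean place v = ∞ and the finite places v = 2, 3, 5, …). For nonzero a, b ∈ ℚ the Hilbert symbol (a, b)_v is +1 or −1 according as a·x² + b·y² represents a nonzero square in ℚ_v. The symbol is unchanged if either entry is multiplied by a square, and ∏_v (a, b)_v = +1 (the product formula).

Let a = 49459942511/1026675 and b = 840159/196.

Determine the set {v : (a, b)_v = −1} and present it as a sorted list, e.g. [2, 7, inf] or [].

Mod squares: a ≡ 357, b ≡ 111. Check v ∈ {∞, 2, 3, 5, 7, 13, 17, 19, 29, 37}.
v=37: a=37^2·(≡20), b=37^1·(≡36) mod 37; (20|37)=-1, (36|37)=+1; (−1)^{2·1·18}·(-1)^1·(+1)^2 = -1.
v=5: a=5^-2·(≡3), b=5^0·(≡4) mod 5; (3|5)=-1, (4|5)=+1; (−1)^{-2·0·2}·(-1)^0·(+1)^-2 = +1.
v=7: a=7^1·(≡1), b=7^-2·(≡3) mod 7; (1|7)=+1, (3|7)=-1; (−1)^{1·-2·3}·(+1)^-2·(-1)^1 = -1.
v=3: a=3^-5·(≡2), b=3^3·(≡1) mod 3; (2|3)=-1, (1|3)=+1; (−1)^{-5·3·1}·(-1)^3·(+1)^-5 = +1.
v=∞: 357 > 0 and 111 > 0  ⇒  (a,b)_∞ = +1.
v=17: a=17^1·(≡4), b=17^0·(≡4) mod 17; (4|17)=+1, (4|17)=+1; (−1)^{1·0·8}·(+1)^0·(+1)^1 = +1.
v=13: a=13^-2·(≡11), b=13^0·(≡8) mod 13; (11|13)=-1, (8|13)=-1; (−1)^{-2·0·6}·(-1)^0·(-1)^-2 = +1.
v=29: a=29^2·(≡24), b=29^2·(≡23) mod 29; (24|29)=+1, (23|29)=+1; (−1)^{2·2·14}·(+1)^2·(+1)^2 = +1.
v=2: v_2(a)=0, v_2(b)=-2; units ≡ 5, 7 (mod 8); ε·ε+αω+βω = 0·1+0·0+-2·1 ≡ 0  ⇒  (a,b)_2 = +1.
v=19: a=19^2·(≡12), b=19^0·(≡6) mod 19; (12|19)=-1, (6|19)=+1; (−1)^{2·0·9}·(-1)^0·(+1)^2 = +1.
Ram(357, 111) = {7, 37}; no ℚ_7-point on the conic.

[7, 37]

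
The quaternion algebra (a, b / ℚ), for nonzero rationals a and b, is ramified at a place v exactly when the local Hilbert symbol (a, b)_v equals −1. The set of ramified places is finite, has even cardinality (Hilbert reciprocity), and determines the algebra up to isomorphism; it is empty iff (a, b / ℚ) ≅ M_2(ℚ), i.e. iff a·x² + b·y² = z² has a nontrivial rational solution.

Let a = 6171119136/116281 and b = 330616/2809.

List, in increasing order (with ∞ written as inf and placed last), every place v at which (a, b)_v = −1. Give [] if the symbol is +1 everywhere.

(a, b) ≡ (58786, 286) mod (ℚ^×)²; places V = {2, 3, 7, 11, 13, 17, 19, 31, 53, ∞}.
(a,b)_∞: sgn(58786)=+, sgn(286)=+, so +1.
(a,b)_13: α=1, u≡7; β=1, v≡4 (mod 13); (7|13)=-1, (4|13)=+1; sign (−1)^0·-1^1·+1^1 = -1.
(a,b)_2: α=5, β=3; u≡1, v≡7 (mod 8); ε(u)ε(v)=0·1, αω(v)=5·0, βω(u)=3·0; sum ≡ 0  ⇒  +1.
(a,b)_7: α=1, u≡5; β=0, v≡3 (mod 7); (5|7)=-1, (3|7)=-1; sign (−1)^0·-1^0·-1^1 = -1.
(a,b)_31: α=-2, u≡8; β=0, v≡18 (mod 31); (8|31)=+1, (18|31)=+1; sign (−1)^0·+1^0·+1^-2 = +1.
(a,b)_11: α=-2, u≡7; β=1, v≡1 (mod 11); (7|11)=-1, (1|11)=+1; sign (−1)^0·-1^1·+1^-2 = -1.
(a,b)_19: α=1, u≡16; β=0, v≡1 (mod 19); (16|19)=+1, (1|19)=+1; sign (−1)^0·+1^0·+1^1 = +1.
(a,b)_53: α=0, u≡47; β=-2, v≡2 (mod 53); (47|53)=+1, (2|53)=-1; sign (−1)^0·+1^-2·-1^0 = +1.
(a,b)_17: α=1, u≡7; β=2, v≡14 (mod 17); (7|17)=-1, (14|17)=-1; sign (−1)^0·-1^2·-1^1 = -1.
(a,b)_3: α=8, u≡1; β=0, v≡1 (mod 3); (1|3)=+1, (1|3)=+1; sign (−1)^0·+1^0·+1^8 = +1.
|Ram(58786, 286)| = 4, even; anisotropic at {7, 11, 13, 17}.

[7, 11, 13, 17]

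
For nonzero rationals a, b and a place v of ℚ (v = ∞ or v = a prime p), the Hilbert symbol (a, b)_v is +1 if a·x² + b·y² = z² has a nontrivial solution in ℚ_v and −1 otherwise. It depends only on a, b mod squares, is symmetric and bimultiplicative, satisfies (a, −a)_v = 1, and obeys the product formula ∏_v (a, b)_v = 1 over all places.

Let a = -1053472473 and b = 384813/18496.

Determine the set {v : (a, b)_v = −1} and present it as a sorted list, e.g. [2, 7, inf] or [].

(a, b) ≡ (-13005833, 253) mod (ℚ^×)²; places V = {2, 3, 11, 13, 17, 23, 29, 31, 37, ∞}.
(a,b)_29: α=1, u≡10; β=0, v≡27 (mod 29); (10|29)=-1, (27|29)=-1; sign (−1)^0·-1^0·-1^1 = -1.
(a,b)_31: α=1, u≡23; β=0, v≡16 (mod 31); (23|31)=-1, (16|31)=+1; sign (−1)^0·-1^0·+1^1 = +1.
(a,b)_11: α=0, u≡2; β=1, v≡5 (mod 11); (2|11)=-1, (5|11)=+1; sign (−1)^0·-1^1·+1^0 = -1.
(a,b)_2: α=0, β=-6; u≡7, v≡5 (mod 8); ε(u)ε(v)=1·0, αω(v)=0·1, βω(u)=-6·0; sum ≡ 0  ⇒  +1.
(a,b)_∞: sgn(-13005833)=−, sgn(253)=+, so +1.
(a,b)_23: α=1, u≡15; β=1, v≡14 (mod 23); (15|23)=-1, (14|23)=-1; sign (−1)^1·-1^1·-1^1 = -1.
(a,b)_3: α=4, u≡1; β=2, v≡1 (mod 3); (1|3)=+1, (1|3)=+1; sign (−1)^0·+1^2·+1^4 = +1.
(a,b)_13: α=0, u≡12; β=2, v≡8 (mod 13); (12|13)=+1, (8|13)=-1; sign (−1)^0·+1^2·-1^0 = +1.
(a,b)_17: α=1, u≡9; β=-2, v≡4 (mod 17); (9|17)=+1, (4|17)=+1; sign (−1)^0·+1^-2·+1^1 = +1.
(a,b)_37: α=1, u≡11; β=0, v≡6 (mod 37); (11|37)=+1, (6|37)=-1; sign (−1)^0·+1^0·-1^1 = -1.
Ram(-13005833, 253) = {11, 23, 29, 37}; no ℚ_11-point on the conic.

[11, 23, 29, 37]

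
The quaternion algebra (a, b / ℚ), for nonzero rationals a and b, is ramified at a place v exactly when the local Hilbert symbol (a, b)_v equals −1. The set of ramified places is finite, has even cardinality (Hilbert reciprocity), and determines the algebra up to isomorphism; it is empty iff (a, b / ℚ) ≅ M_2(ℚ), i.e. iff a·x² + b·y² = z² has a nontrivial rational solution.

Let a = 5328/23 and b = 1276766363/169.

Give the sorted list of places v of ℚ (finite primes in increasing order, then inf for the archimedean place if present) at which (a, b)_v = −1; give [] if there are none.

(a, b) ≡ (851, 1763) mod (ℚ^×)²; places V = {2, 3, 13, 23, 37, 41, 43, ∞}.
(a,b)_23: α=-1, u≡15; β=2, v≡11 (mod 23); (15|23)=-1, (11|23)=-1; sign (−1)^0·-1^2·-1^-1 = -1.
(a,b)_37: α=1, u≡32; β=2, v≡2 (mod 37); (32|37)=-1, (2|37)=-1; sign (−1)^0·-1^2·-1^1 = -1.
(a,b)_41: α=0, u≡32; β=1, v≡40 (mod 41); (32|41)=+1, (40|41)=+1; sign (−1)^0·+1^1·+1^0 = +1.
(a,b)_13: α=0, u≡5; β=-2, v≡2 (mod 13); (5|13)=-1, (2|13)=-1; sign (−1)^0·-1^-2·-1^0 = +1.
(a,b)_2: α=4, β=0; u≡3, v≡3 (mod 8); ε(u)ε(v)=1·1, αω(v)=4·1, βω(u)=0·1; sum ≡ 1  ⇒  -1.
(a,b)_3: α=2, u≡2; β=0, v≡2 (mod 3); (2|3)=-1, (2|3)=-1; sign (−1)^0·-1^0·-1^2 = +1.
(a,b)_43: α=0, u≡26; β=1, v≡11 (mod 43); (26|43)=-1, (11|43)=+1; sign (−1)^0·-1^1·+1^0 = -1.
(a,b)_∞: sgn(851)=+, sgn(1763)=+, so +1.
Ram(851, 1763) = {2, 23, 37, 43}; no ℚ_2-point on the conic.

[2, 23, 37, 43]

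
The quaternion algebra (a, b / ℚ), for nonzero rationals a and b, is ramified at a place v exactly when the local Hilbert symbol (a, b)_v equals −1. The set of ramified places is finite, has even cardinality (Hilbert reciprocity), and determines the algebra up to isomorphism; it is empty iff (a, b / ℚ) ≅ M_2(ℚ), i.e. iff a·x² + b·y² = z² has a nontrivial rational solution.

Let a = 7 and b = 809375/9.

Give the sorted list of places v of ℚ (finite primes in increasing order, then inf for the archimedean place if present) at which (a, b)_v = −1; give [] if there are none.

[2, 5]

Mod squares: a ≡ 7, b ≡ 1295. Check v ∈ {∞, 2, 3, 5, 7, 37}.
v=3: a=3^0·(≡1), b=3^-2·(≡2) mod 3; (1|3)=+1, (2|3)=-1; (−1)^{0·-2·1}·(+1)^-2·(-1)^0 = +1.
v=2: v_2(a)=0, v_2(b)=0; units ≡ 7, 7 (mod 8); ε·ε+αω+βω = 1·1+0·0+0·0 ≡ 1  ⇒  (a,b)_2 = -1.
v=5: a=5^0·(≡2), b=5^5·(≡1) mod 5; (2|5)=-1, (1|5)=+1; (−1)^{0·5·2}·(-1)^5·(+1)^0 = -1.
v=∞: 7 > 0 and 1295 > 0  ⇒  (a,b)_∞ = +1.
v=37: a=37^0·(≡7), b=37^1·(≡5) mod 37; (7|37)=+1, (5|37)=-1; (−1)^{0·1·18}·(+1)^1·(-1)^0 = +1.
v=7: a=7^1·(≡1), b=7^1·(≡3) mod 7; (1|7)=+1, (3|7)=-1; (−1)^{1·1·3}·(+1)^1·(-1)^1 = +1.
Ram(7, 1295) = {2, 5}; no ℚ_2-point on the conic.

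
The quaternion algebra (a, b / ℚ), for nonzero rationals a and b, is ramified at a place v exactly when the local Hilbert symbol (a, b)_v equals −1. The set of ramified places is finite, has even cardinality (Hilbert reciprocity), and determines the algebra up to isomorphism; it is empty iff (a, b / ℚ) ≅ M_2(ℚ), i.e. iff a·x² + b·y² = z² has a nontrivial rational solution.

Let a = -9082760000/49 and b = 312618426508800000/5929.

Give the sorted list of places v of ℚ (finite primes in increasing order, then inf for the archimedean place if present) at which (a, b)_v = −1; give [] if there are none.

[2, 17]

(a, b) ≡ (-629, 95) mod (ℚ^×)²; places V = {2, 3, 5, 7, 11, 17, 19, 37, ∞}.
(a,b)_7: α=-2, u≡1; β=-2, v≡4 (mod 7); (1|7)=+1, (4|7)=+1; sign (−1)^0·+1^-2·+1^-2 = +1.
(a,b)_3: α=0, u≡1; β=2, v≡2 (mod 3); (1|3)=+1, (2|3)=-1; sign (−1)^0·+1^2·-1^0 = +1.
(a,b)_5: α=4, u≡1; β=5, v≡4 (mod 5); (1|5)=+1, (4|5)=+1; sign (−1)^0·+1^5·+1^4 = +1.
(a,b)_37: α=1, u≡29; β=2, v≡11 (mod 37); (29|37)=-1, (11|37)=+1; sign (−1)^0·-1^2·+1^1 = +1.
(a,b)_∞: sgn(-629)=−, sgn(95)=+, so +1.
(a,b)_11: α=0, u≡1; β=-2, v≡10 (mod 11); (1|11)=+1, (10|11)=-1; sign (−1)^0·+1^-2·-1^0 = +1.
(a,b)_17: α=1, u≡11; β=2, v≡7 (mod 17); (11|17)=-1, (7|17)=-1; sign (−1)^0·-1^2·-1^1 = -1.
(a,b)_2: α=6, β=12; u≡3, v≡7 (mod 8); ε(u)ε(v)=1·1, αω(v)=6·0, βω(u)=12·1; sum ≡ 1  ⇒  -1.
(a,b)_19: α=2, u≡6; β=3, v≡11 (mod 19); (6|19)=+1, (11|19)=+1; sign (−1)^0·+1^3·+1^2 = +1.
Ram(-629, 95) = {2, 17}; no ℚ_2-point on the conic.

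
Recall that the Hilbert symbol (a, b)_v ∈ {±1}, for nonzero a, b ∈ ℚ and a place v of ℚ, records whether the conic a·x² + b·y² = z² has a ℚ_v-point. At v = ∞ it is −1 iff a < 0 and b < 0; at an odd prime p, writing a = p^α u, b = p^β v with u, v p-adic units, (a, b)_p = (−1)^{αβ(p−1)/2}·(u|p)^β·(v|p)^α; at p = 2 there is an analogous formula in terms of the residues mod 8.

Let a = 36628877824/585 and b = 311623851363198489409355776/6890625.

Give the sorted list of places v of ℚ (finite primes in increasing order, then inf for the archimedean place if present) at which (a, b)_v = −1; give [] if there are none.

[13, 17, 31, 43]

Mod squares: a ≡ 9300301010, b ≡ 19006. Check v ∈ {∞, 2, 3, 5, 7, 11, 13, 17, 31, 41, 43}.
v=3: a=3^-2·(≡2), b=3^-2·(≡1) mod 3; (2|3)=-1, (1|3)=+1; (−1)^{-2·-2·1}·(-1)^-2·(+1)^-2 = +1.
v=17: a=17^1·(≡7), b=17^1·(≡16) mod 17; (7|17)=-1, (16|17)=+1; (−1)^{1·1·8}·(-1)^1·(+1)^1 = -1.
v=41: a=41^1·(≡1), b=41^2·(≡40) mod 41; (1|41)=+1, (40|41)=+1; (−1)^{1·2·20}·(+1)^2·(+1)^1 = +1.
v=∞: 9300301010 > 0 and 19006 > 0  ⇒  (a,b)_∞ = +1.
v=2: v_2(a)=9, v_2(b)=29; units ≡ 1, 7 (mod 8); ε·ε+αω+βω = 0·1+9·0+29·0 ≡ 0  ⇒  (a,b)_2 = +1.
v=11: a=11^1·(≡3), b=11^2·(≡1) mod 11; (3|11)=+1, (1|11)=+1; (−1)^{1·2·5}·(+1)^2·(+1)^1 = +1.
v=31: a=31^1·(≡19), b=31^2·(≡21) mod 31; (19|31)=+1, (21|31)=-1; (−1)^{1·2·15}·(+1)^2·(-1)^1 = -1.
v=13: a=13^-1·(≡1), b=13^3·(≡7) mod 13; (1|13)=+1, (7|13)=-1; (−1)^{-1·3·6}·(+1)^3·(-1)^-1 = -1.
v=43: a=43^1·(≡39), b=43^3·(≡20) mod 43; (39|43)=-1, (20|43)=-1; (−1)^{1·3·21}·(-1)^3·(-1)^1 = -1.
v=7: a=7^1·(≡5), b=7^-2·(≡4) mod 7; (5|7)=-1, (4|7)=+1; (−1)^{1·-2·3}·(-1)^-2·(+1)^1 = +1.
v=5: a=5^-1·(≡2), b=5^-6·(≡1) mod 5; (2|5)=-1, (1|5)=+1; (−1)^{-1·-6·2}·(-1)^-6·(+1)^-1 = +1.
Ram(9300301010, 19006) = {13, 17, 31, 43}; no ℚ_13-point on the conic.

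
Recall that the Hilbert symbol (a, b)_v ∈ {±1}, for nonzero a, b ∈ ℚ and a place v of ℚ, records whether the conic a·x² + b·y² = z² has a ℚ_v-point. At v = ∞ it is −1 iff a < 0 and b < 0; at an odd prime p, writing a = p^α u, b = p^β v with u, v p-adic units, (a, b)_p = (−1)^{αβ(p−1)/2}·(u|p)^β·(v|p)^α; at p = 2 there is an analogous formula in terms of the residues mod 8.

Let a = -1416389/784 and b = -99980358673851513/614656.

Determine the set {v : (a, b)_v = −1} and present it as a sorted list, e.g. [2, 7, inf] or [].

Mod squares: a ≡ -29, b ≡ -4433. Check v ∈ {∞, 2, 3, 7, 11, 13, 17, 19, 29, 31}.
v=17: a=17^2·(≡6), b=17^2·(≡16) mod 17; (6|17)=-1, (16|17)=+1; (−1)^{2·2·8}·(-1)^2·(+1)^2 = +1.
v=29: a=29^1·(≡24), b=29^2·(≡16) mod 29; (24|29)=+1, (16|29)=+1; (−1)^{1·2·14}·(+1)^2·(+1)^1 = +1.
v=11: a=11^0·(≡5), b=11^1·(≡5) mod 11; (5|11)=+1, (5|11)=+1; (−1)^{0·1·5}·(+1)^1·(+1)^0 = +1.
v=2: v_2(a)=-4, v_2(b)=-8; units ≡ 3, 7 (mod 8); ε·ε+αω+βω = 1·1+-4·0+-8·1 ≡ 1  ⇒  (a,b)_2 = -1.
v=∞: -29 < 0 and -4433 < 0  ⇒  (a,b)_∞ = -1.
v=3: a=3^0·(≡1), b=3^2·(≡1) mod 3; (1|3)=+1, (1|3)=+1; (−1)^{0·2·1}·(+1)^2·(+1)^0 = +1.
v=7: a=7^-2·(≡6), b=7^-4·(≡6) mod 7; (6|7)=-1, (6|7)=-1; (−1)^{-2·-4·3}·(-1)^-4·(-1)^-2 = +1.
v=13: a=13^2·(≡1), b=13^5·(≡1) mod 13; (1|13)=+1, (1|13)=+1; (−1)^{2·5·6}·(+1)^5·(+1)^2 = +1.
v=31: a=31^0·(≡7), b=31^1·(≡13) mod 31; (7|31)=+1, (13|31)=-1; (−1)^{0·1·15}·(+1)^1·(-1)^0 = +1.
v=19: a=19^0·(≡16), b=19^2·(≡2) mod 19; (16|19)=+1, (2|19)=-1; (−1)^{0·2·9}·(+1)^2·(-1)^0 = +1.
(-29, -4433 / ℚ) ramifies at {2, ∞}: a division algebra.

[2, inf]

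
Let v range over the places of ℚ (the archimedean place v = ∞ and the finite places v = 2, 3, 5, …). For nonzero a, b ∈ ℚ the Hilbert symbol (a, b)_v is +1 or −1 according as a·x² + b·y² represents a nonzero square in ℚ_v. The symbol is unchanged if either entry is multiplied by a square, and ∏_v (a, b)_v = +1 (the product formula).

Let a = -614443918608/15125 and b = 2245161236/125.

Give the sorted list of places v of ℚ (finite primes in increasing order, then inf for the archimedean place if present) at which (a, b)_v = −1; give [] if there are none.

[5, 47]

Mod squares: a ≡ -131365, b ≡ 10105. Check v ∈ {∞, 2, 3, 5, 11, 13, 17, 31, 43, 47}.
v=11: a=11^-2·(≡2), b=11^0·(≡8) mod 11; (2|11)=-1, (8|11)=-1; (−1)^{-2·0·5}·(-1)^0·(-1)^-2 = +1.
v=3: a=3^2·(≡2), b=3^0·(≡1) mod 3; (2|3)=-1, (1|3)=+1; (−1)^{2·0·1}·(-1)^0·(+1)^2 = +1.
v=43: a=43^1·(≡38), b=43^1·(≡32) mod 43; (38|43)=+1, (32|43)=-1; (−1)^{1·1·21}·(+1)^1·(-1)^1 = +1.
v=∞: -131365 < 0 and 10105 > 0  ⇒  (a,b)_∞ = +1.
v=47: a=47^1·(≡7), b=47^1·(≡6) mod 47; (7|47)=+1, (6|47)=+1; (−1)^{1·1·23}·(+1)^1·(+1)^1 = -1.
v=17: a=17^0·(≡14), b=17^2·(≡5) mod 17; (14|17)=-1, (5|17)=-1; (−1)^{0·2·8}·(-1)^2·(-1)^0 = +1.
v=2: v_2(a)=4, v_2(b)=2; units ≡ 3, 1 (mod 8); ε·ε+αω+βω = 1·0+4·0+2·1 ≡ 0  ⇒  (a,b)_2 = +1.
v=13: a=13^3·(≡1), b=13^0·(≡4) mod 13; (1|13)=+1, (4|13)=+1; (−1)^{3·0·6}·(+1)^0·(+1)^3 = +1.
v=5: a=5^-3·(≡2), b=5^-3·(≡1) mod 5; (2|5)=-1, (1|5)=+1; (−1)^{-3·-3·2}·(-1)^-3·(+1)^-3 = -1.
v=31: a=31^2·(≡26), b=31^2·(≡23) mod 31; (26|31)=-1, (23|31)=-1; (−1)^{2·2·15}·(-1)^2·(-1)^2 = +1.
Ram(-131365, 10105) = {5, 47}; no ℚ_5-point on the conic.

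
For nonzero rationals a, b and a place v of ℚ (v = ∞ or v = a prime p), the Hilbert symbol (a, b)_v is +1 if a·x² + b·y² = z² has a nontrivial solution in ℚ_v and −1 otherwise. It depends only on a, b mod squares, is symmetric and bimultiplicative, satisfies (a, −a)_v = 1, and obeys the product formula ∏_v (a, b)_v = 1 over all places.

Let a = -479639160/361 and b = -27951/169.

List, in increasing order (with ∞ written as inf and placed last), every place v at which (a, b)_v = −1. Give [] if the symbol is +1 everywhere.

[3, inf]

(a, b) ≡ (-910, -231) mod (ℚ^×)²; places V = {2, 3, 5, 7, 11, 13, 19, ∞}.
(a,b)_7: α=1, u≡3; β=1, v≡4 (mod 7); (3|7)=-1, (4|7)=+1; sign (−1)^1·-1^1·+1^1 = +1.
(a,b)_19: α=-2, u≡13; β=0, v≡1 (mod 19); (13|19)=-1, (1|19)=+1; sign (−1)^0·-1^0·+1^-2 = +1.
(a,b)_2: α=3, β=0; u≡1, v≡1 (mod 8); ε(u)ε(v)=0·0, αω(v)=3·0, βω(u)=0·0; sum ≡ 0  ⇒  +1.
(a,b)_11: α=4, u≡1; β=3, v≡3 (mod 11); (1|11)=+1, (3|11)=+1; sign (−1)^0·+1^3·+1^4 = +1.
(a,b)_∞: sgn(-910)=−, sgn(-231)=−, so -1.
(a,b)_13: α=1, u≡11; β=-2, v≡12 (mod 13); (11|13)=-1, (12|13)=+1; sign (−1)^0·-1^-2·+1^1 = +1.
(a,b)_5: α=1, u≡3; β=0, v≡1 (mod 5); (3|5)=-1, (1|5)=+1; sign (−1)^0·-1^0·+1^1 = +1.
(a,b)_3: α=2, u≡2; β=1, v≡1 (mod 3); (2|3)=-1, (1|3)=+1; sign (−1)^0·-1^1·+1^2 = -1.
|Ram(-910, -231)| = 2, even; anisotropic at {3, ∞}.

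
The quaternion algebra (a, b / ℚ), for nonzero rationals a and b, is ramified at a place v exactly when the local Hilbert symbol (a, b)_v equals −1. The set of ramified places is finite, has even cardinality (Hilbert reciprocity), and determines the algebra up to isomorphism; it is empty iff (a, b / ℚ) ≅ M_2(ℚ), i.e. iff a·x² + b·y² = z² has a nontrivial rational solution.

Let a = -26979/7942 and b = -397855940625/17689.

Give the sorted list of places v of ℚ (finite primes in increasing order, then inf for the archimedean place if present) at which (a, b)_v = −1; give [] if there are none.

(a, b) ≡ (-1122, -1105) mod (ℚ^×)²; places V = {2, 3, 5, 7, 11, 13, 17, 19, 23, ∞}.
(a,b)_13: α=0, u≡4; β=1, v≡8 (mod 13); (4|13)=+1, (8|13)=-1; sign (−1)^0·+1^1·-1^0 = +1.
(a,b)_23: α=2, u≡19; β=2, v≡7 (mod 23); (19|23)=-1, (7|23)=-1; sign (−1)^0·-1^2·-1^2 = +1.
(a,b)_2: α=-1, β=0; u≡7, v≡7 (mod 8); ε(u)ε(v)=1·1, αω(v)=-1·0, βω(u)=0·0; sum ≡ 1  ⇒  -1.
(a,b)_5: α=0, u≡3; β=5, v≡1 (mod 5); (3|5)=-1, (1|5)=+1; sign (−1)^0·-1^5·+1^0 = -1.
(a,b)_7: α=0, u≡5; β=-2, v≡1 (mod 7); (5|7)=-1, (1|7)=+1; sign (−1)^0·-1^-2·+1^0 = +1.
(a,b)_∞: sgn(-1122)=−, sgn(-1105)=−, so -1.
(a,b)_19: α=-2, u≡13; β=-2, v≡4 (mod 19); (13|19)=-1, (4|19)=+1; sign (−1)^0·-1^-2·+1^-2 = +1.
(a,b)_11: α=-1, u≡10; β=2, v≡2 (mod 11); (10|11)=-1, (2|11)=-1; sign (−1)^0·-1^2·-1^-1 = -1.
(a,b)_17: α=1, u≡15; β=1, v≡3 (mod 17); (15|17)=+1, (3|17)=-1; sign (−1)^0·+1^1·-1^1 = -1.
(a,b)_3: α=1, u≡1; β=2, v≡2 (mod 3); (1|3)=+1, (2|3)=-1; sign (−1)^0·+1^2·-1^1 = -1.
|Ram(-1122, -1105)| = 6, even; anisotropic at {2, 3, 5, 11, 17, ∞}.

[2, 3, 5, 11, 17, inf]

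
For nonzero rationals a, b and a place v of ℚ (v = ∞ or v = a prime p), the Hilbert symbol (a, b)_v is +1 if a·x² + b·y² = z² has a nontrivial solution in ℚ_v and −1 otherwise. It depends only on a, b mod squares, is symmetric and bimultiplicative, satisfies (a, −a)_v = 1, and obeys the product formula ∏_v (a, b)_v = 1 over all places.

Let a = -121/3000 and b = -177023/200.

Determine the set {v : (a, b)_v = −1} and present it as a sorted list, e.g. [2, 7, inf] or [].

[3, 7, 19, inf]

(a, b) ≡ (-30, -2926) mod (ℚ^×)²; places V = {2, 3, 5, 7, 11, 19, ∞}.
(a,b)_11: α=2, u≡4; β=3, v≡5 (mod 11); (4|11)=+1, (5|11)=+1; sign (−1)^0·+1^3·+1^2 = +1.
(a,b)_3: α=-1, u≡2; β=0, v≡2 (mod 3); (2|3)=-1, (2|3)=-1; sign (−1)^0·-1^0·-1^-1 = -1.
(a,b)_∞: sgn(-30)=−, sgn(-2926)=−, so -1.
(a,b)_7: α=0, u≡3; β=1, v≡4 (mod 7); (3|7)=-1, (4|7)=+1; sign (−1)^0·-1^1·+1^0 = -1.
(a,b)_2: α=-3, β=-3; u≡1, v≡1 (mod 8); ε(u)ε(v)=0·0, αω(v)=-3·0, βω(u)=-3·0; sum ≡ 0  ⇒  +1.
(a,b)_19: α=0, u≡13; β=1, v≡5 (mod 19); (13|19)=-1, (5|19)=+1; sign (−1)^0·-1^1·+1^0 = -1.
(a,b)_5: α=-3, u≡1; β=-2, v≡4 (mod 5); (1|5)=+1, (4|5)=+1; sign (−1)^0·+1^-2·+1^-3 = +1.
(-30, -2926 / ℚ) ramifies at {3, 7, 19, ∞}: a division algebra.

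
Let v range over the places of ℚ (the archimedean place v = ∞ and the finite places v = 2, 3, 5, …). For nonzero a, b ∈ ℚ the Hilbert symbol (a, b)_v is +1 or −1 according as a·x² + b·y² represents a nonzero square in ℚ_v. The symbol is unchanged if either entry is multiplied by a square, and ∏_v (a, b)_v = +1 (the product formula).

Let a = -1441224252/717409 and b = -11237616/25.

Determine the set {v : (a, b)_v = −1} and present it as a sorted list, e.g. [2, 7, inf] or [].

[3, 13, 19, inf]

Mod squares: a ≡ -494247, b ≡ -8671. Check v ∈ {∞, 2, 3, 5, 7, 11, 13, 19, 23, 29}.
v=13: a=13^1·(≡6), b=13^1·(≡10) mod 13; (6|13)=-1, (10|13)=+1; (−1)^{1·1·6}·(-1)^1·(+1)^1 = -1.
v=7: a=7^-2·(≡2), b=7^0·(≡4) mod 7; (2|7)=+1, (4|7)=+1; (−1)^{-2·0·3}·(+1)^0·(+1)^-2 = +1.
v=∞: -494247 < 0 and -8671 < 0  ⇒  (a,b)_∞ = -1.
v=29: a=29^1·(≡4), b=29^1·(≡16) mod 29; (4|29)=+1, (16|29)=+1; (−1)^{1·1·14}·(+1)^1·(+1)^1 = +1.
v=19: a=19^1·(≡11), b=19^0·(≡8) mod 19; (11|19)=+1, (8|19)=-1; (−1)^{1·0·9}·(+1)^0·(-1)^1 = -1.
v=3: a=3^7·(≡2), b=3^4·(≡2) mod 3; (2|3)=-1, (2|3)=-1; (−1)^{7·4·1}·(-1)^4·(-1)^7 = -1.
v=23: a=23^1·(≡18), b=23^1·(≡10) mod 23; (18|23)=+1, (10|23)=-1; (−1)^{1·1·11}·(+1)^1·(-1)^1 = +1.
v=11: a=11^-4·(≡1), b=11^0·(≡2) mod 11; (1|11)=+1, (2|11)=-1; (−1)^{-4·0·5}·(+1)^0·(-1)^-4 = +1.
v=5: a=5^0·(≡2), b=5^-2·(≡4) mod 5; (2|5)=-1, (4|5)=+1; (−1)^{0·-2·2}·(-1)^-2·(+1)^0 = +1.
v=2: v_2(a)=2, v_2(b)=4; units ≡ 1, 1 (mod 8); ε·ε+αω+βω = 0·0+2·0+4·0 ≡ 0  ⇒  (a,b)_2 = +1.
(-494247, -8671 / ℚ) ramifies at {3, 13, 19, ∞}: a division algebra.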